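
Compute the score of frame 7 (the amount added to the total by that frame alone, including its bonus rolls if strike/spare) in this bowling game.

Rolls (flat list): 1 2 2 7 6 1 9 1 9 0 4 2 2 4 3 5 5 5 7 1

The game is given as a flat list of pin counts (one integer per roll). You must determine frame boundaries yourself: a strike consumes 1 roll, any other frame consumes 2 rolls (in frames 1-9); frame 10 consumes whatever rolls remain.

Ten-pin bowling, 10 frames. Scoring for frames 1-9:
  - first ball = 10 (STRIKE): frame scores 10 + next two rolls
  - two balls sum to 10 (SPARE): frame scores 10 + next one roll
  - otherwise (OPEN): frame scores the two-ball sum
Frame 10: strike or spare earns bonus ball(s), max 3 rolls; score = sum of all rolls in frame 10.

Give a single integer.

Answer: 6

Derivation:
Frame 1: OPEN (1+2=3). Cumulative: 3
Frame 2: OPEN (2+7=9). Cumulative: 12
Frame 3: OPEN (6+1=7). Cumulative: 19
Frame 4: SPARE (9+1=10). 10 + next roll (9) = 19. Cumulative: 38
Frame 5: OPEN (9+0=9). Cumulative: 47
Frame 6: OPEN (4+2=6). Cumulative: 53
Frame 7: OPEN (2+4=6). Cumulative: 59
Frame 8: OPEN (3+5=8). Cumulative: 67
Frame 9: SPARE (5+5=10). 10 + next roll (7) = 17. Cumulative: 84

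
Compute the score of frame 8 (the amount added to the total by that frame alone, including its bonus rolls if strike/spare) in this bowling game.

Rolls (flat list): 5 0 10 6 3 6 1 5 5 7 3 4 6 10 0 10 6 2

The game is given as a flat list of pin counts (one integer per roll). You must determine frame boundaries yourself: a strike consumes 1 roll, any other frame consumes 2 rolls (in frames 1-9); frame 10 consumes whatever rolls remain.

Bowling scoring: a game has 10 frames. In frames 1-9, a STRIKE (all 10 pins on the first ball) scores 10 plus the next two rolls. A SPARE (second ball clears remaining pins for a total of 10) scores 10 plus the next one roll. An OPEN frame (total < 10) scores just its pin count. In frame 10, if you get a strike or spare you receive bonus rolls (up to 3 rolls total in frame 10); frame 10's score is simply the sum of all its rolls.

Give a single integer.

Answer: 20

Derivation:
Frame 1: OPEN (5+0=5). Cumulative: 5
Frame 2: STRIKE. 10 + next two rolls (6+3) = 19. Cumulative: 24
Frame 3: OPEN (6+3=9). Cumulative: 33
Frame 4: OPEN (6+1=7). Cumulative: 40
Frame 5: SPARE (5+5=10). 10 + next roll (7) = 17. Cumulative: 57
Frame 6: SPARE (7+3=10). 10 + next roll (4) = 14. Cumulative: 71
Frame 7: SPARE (4+6=10). 10 + next roll (10) = 20. Cumulative: 91
Frame 8: STRIKE. 10 + next two rolls (0+10) = 20. Cumulative: 111
Frame 9: SPARE (0+10=10). 10 + next roll (6) = 16. Cumulative: 127
Frame 10: OPEN. Sum of all frame-10 rolls (6+2) = 8. Cumulative: 135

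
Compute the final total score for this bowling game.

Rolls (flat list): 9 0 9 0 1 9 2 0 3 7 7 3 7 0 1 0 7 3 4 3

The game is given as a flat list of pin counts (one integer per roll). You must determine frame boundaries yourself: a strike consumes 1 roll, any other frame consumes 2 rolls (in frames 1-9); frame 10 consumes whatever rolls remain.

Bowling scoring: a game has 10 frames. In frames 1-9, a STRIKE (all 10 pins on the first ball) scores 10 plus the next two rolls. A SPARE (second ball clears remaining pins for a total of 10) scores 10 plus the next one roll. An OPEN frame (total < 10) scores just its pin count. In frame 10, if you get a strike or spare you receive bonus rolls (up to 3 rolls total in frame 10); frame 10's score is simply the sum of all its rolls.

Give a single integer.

Answer: 95

Derivation:
Frame 1: OPEN (9+0=9). Cumulative: 9
Frame 2: OPEN (9+0=9). Cumulative: 18
Frame 3: SPARE (1+9=10). 10 + next roll (2) = 12. Cumulative: 30
Frame 4: OPEN (2+0=2). Cumulative: 32
Frame 5: SPARE (3+7=10). 10 + next roll (7) = 17. Cumulative: 49
Frame 6: SPARE (7+3=10). 10 + next roll (7) = 17. Cumulative: 66
Frame 7: OPEN (7+0=7). Cumulative: 73
Frame 8: OPEN (1+0=1). Cumulative: 74
Frame 9: SPARE (7+3=10). 10 + next roll (4) = 14. Cumulative: 88
Frame 10: OPEN. Sum of all frame-10 rolls (4+3) = 7. Cumulative: 95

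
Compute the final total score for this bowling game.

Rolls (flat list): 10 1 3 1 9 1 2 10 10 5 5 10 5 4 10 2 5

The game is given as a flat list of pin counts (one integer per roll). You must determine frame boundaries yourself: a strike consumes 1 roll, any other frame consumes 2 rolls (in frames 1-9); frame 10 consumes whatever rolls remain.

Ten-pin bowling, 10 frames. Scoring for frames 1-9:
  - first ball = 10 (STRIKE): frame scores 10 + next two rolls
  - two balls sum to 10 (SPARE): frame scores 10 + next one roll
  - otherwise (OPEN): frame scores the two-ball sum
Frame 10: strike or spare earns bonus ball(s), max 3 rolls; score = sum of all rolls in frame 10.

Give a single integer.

Answer: 142

Derivation:
Frame 1: STRIKE. 10 + next two rolls (1+3) = 14. Cumulative: 14
Frame 2: OPEN (1+3=4). Cumulative: 18
Frame 3: SPARE (1+9=10). 10 + next roll (1) = 11. Cumulative: 29
Frame 4: OPEN (1+2=3). Cumulative: 32
Frame 5: STRIKE. 10 + next two rolls (10+5) = 25. Cumulative: 57
Frame 6: STRIKE. 10 + next two rolls (5+5) = 20. Cumulative: 77
Frame 7: SPARE (5+5=10). 10 + next roll (10) = 20. Cumulative: 97
Frame 8: STRIKE. 10 + next two rolls (5+4) = 19. Cumulative: 116
Frame 9: OPEN (5+4=9). Cumulative: 125
Frame 10: STRIKE. Sum of all frame-10 rolls (10+2+5) = 17. Cumulative: 142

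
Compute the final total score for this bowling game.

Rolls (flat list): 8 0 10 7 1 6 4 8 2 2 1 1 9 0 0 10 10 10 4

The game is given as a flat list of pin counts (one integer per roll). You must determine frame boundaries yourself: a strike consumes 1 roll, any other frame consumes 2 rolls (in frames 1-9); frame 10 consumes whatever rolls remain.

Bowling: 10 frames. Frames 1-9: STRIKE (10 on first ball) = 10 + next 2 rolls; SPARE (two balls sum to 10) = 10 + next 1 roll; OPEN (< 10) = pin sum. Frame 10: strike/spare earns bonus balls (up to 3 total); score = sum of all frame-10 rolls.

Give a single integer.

Answer: 131

Derivation:
Frame 1: OPEN (8+0=8). Cumulative: 8
Frame 2: STRIKE. 10 + next two rolls (7+1) = 18. Cumulative: 26
Frame 3: OPEN (7+1=8). Cumulative: 34
Frame 4: SPARE (6+4=10). 10 + next roll (8) = 18. Cumulative: 52
Frame 5: SPARE (8+2=10). 10 + next roll (2) = 12. Cumulative: 64
Frame 6: OPEN (2+1=3). Cumulative: 67
Frame 7: SPARE (1+9=10). 10 + next roll (0) = 10. Cumulative: 77
Frame 8: OPEN (0+0=0). Cumulative: 77
Frame 9: STRIKE. 10 + next two rolls (10+10) = 30. Cumulative: 107
Frame 10: STRIKE. Sum of all frame-10 rolls (10+10+4) = 24. Cumulative: 131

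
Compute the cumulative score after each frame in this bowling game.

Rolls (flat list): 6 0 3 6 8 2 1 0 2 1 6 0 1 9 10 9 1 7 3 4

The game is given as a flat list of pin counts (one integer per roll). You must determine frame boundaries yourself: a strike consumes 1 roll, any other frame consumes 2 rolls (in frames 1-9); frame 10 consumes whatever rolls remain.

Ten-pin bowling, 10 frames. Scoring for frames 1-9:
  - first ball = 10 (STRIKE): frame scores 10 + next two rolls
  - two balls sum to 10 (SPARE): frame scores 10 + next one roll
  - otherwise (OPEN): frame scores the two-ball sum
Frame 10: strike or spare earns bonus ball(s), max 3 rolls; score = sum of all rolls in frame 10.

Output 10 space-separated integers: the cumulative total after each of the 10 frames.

Answer: 6 15 26 27 30 36 56 76 93 107

Derivation:
Frame 1: OPEN (6+0=6). Cumulative: 6
Frame 2: OPEN (3+6=9). Cumulative: 15
Frame 3: SPARE (8+2=10). 10 + next roll (1) = 11. Cumulative: 26
Frame 4: OPEN (1+0=1). Cumulative: 27
Frame 5: OPEN (2+1=3). Cumulative: 30
Frame 6: OPEN (6+0=6). Cumulative: 36
Frame 7: SPARE (1+9=10). 10 + next roll (10) = 20. Cumulative: 56
Frame 8: STRIKE. 10 + next two rolls (9+1) = 20. Cumulative: 76
Frame 9: SPARE (9+1=10). 10 + next roll (7) = 17. Cumulative: 93
Frame 10: SPARE. Sum of all frame-10 rolls (7+3+4) = 14. Cumulative: 107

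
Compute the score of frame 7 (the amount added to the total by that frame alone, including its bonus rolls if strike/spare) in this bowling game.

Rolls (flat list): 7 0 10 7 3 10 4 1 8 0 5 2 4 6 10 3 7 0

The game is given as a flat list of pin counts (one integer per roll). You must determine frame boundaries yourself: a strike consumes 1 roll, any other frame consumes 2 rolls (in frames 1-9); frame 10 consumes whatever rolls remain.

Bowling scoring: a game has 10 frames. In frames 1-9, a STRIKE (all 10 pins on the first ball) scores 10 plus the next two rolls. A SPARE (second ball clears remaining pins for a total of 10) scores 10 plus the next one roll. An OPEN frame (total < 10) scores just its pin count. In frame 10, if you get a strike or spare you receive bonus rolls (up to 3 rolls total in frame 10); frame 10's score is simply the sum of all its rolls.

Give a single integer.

Answer: 7

Derivation:
Frame 1: OPEN (7+0=7). Cumulative: 7
Frame 2: STRIKE. 10 + next two rolls (7+3) = 20. Cumulative: 27
Frame 3: SPARE (7+3=10). 10 + next roll (10) = 20. Cumulative: 47
Frame 4: STRIKE. 10 + next two rolls (4+1) = 15. Cumulative: 62
Frame 5: OPEN (4+1=5). Cumulative: 67
Frame 6: OPEN (8+0=8). Cumulative: 75
Frame 7: OPEN (5+2=7). Cumulative: 82
Frame 8: SPARE (4+6=10). 10 + next roll (10) = 20. Cumulative: 102
Frame 9: STRIKE. 10 + next two rolls (3+7) = 20. Cumulative: 122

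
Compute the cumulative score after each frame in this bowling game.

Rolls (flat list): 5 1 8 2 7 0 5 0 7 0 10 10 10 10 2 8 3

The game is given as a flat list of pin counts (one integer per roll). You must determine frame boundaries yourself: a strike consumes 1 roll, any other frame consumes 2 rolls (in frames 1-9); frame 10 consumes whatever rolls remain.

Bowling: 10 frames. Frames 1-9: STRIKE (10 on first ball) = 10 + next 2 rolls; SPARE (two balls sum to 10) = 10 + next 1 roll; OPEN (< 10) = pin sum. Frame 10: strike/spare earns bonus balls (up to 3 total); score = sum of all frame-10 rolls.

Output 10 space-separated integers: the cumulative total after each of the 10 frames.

Frame 1: OPEN (5+1=6). Cumulative: 6
Frame 2: SPARE (8+2=10). 10 + next roll (7) = 17. Cumulative: 23
Frame 3: OPEN (7+0=7). Cumulative: 30
Frame 4: OPEN (5+0=5). Cumulative: 35
Frame 5: OPEN (7+0=7). Cumulative: 42
Frame 6: STRIKE. 10 + next two rolls (10+10) = 30. Cumulative: 72
Frame 7: STRIKE. 10 + next two rolls (10+10) = 30. Cumulative: 102
Frame 8: STRIKE. 10 + next two rolls (10+2) = 22. Cumulative: 124
Frame 9: STRIKE. 10 + next two rolls (2+8) = 20. Cumulative: 144
Frame 10: SPARE. Sum of all frame-10 rolls (2+8+3) = 13. Cumulative: 157

Answer: 6 23 30 35 42 72 102 124 144 157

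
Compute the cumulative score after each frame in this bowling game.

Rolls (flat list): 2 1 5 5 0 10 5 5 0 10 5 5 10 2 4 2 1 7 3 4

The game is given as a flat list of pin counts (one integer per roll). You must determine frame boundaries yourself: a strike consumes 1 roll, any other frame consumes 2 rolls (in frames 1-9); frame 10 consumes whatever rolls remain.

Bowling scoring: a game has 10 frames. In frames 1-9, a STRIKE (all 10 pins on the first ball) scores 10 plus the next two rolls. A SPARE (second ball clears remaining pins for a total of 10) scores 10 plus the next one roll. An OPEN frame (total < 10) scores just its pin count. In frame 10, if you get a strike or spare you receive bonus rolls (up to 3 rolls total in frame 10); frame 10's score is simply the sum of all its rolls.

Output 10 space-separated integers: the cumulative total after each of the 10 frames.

Frame 1: OPEN (2+1=3). Cumulative: 3
Frame 2: SPARE (5+5=10). 10 + next roll (0) = 10. Cumulative: 13
Frame 3: SPARE (0+10=10). 10 + next roll (5) = 15. Cumulative: 28
Frame 4: SPARE (5+5=10). 10 + next roll (0) = 10. Cumulative: 38
Frame 5: SPARE (0+10=10). 10 + next roll (5) = 15. Cumulative: 53
Frame 6: SPARE (5+5=10). 10 + next roll (10) = 20. Cumulative: 73
Frame 7: STRIKE. 10 + next two rolls (2+4) = 16. Cumulative: 89
Frame 8: OPEN (2+4=6). Cumulative: 95
Frame 9: OPEN (2+1=3). Cumulative: 98
Frame 10: SPARE. Sum of all frame-10 rolls (7+3+4) = 14. Cumulative: 112

Answer: 3 13 28 38 53 73 89 95 98 112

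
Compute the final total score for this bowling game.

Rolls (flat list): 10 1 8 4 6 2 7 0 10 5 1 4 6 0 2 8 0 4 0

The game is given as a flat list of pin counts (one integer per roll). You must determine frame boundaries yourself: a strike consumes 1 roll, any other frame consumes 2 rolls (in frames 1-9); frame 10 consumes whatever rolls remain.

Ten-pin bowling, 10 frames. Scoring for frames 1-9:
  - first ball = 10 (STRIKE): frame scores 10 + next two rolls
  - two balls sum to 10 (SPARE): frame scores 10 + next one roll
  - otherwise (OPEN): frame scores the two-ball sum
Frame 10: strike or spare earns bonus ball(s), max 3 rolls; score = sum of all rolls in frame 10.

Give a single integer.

Answer: 94

Derivation:
Frame 1: STRIKE. 10 + next two rolls (1+8) = 19. Cumulative: 19
Frame 2: OPEN (1+8=9). Cumulative: 28
Frame 3: SPARE (4+6=10). 10 + next roll (2) = 12. Cumulative: 40
Frame 4: OPEN (2+7=9). Cumulative: 49
Frame 5: SPARE (0+10=10). 10 + next roll (5) = 15. Cumulative: 64
Frame 6: OPEN (5+1=6). Cumulative: 70
Frame 7: SPARE (4+6=10). 10 + next roll (0) = 10. Cumulative: 80
Frame 8: OPEN (0+2=2). Cumulative: 82
Frame 9: OPEN (8+0=8). Cumulative: 90
Frame 10: OPEN. Sum of all frame-10 rolls (4+0) = 4. Cumulative: 94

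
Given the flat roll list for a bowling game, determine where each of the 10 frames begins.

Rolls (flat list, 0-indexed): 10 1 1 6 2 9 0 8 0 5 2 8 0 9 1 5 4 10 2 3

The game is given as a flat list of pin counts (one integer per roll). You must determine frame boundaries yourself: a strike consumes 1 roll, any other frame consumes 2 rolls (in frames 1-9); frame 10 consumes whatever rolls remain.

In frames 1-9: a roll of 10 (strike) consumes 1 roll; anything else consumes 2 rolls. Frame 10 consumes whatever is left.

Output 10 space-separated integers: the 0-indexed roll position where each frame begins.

Frame 1 starts at roll index 0: roll=10 (strike), consumes 1 roll
Frame 2 starts at roll index 1: rolls=1,1 (sum=2), consumes 2 rolls
Frame 3 starts at roll index 3: rolls=6,2 (sum=8), consumes 2 rolls
Frame 4 starts at roll index 5: rolls=9,0 (sum=9), consumes 2 rolls
Frame 5 starts at roll index 7: rolls=8,0 (sum=8), consumes 2 rolls
Frame 6 starts at roll index 9: rolls=5,2 (sum=7), consumes 2 rolls
Frame 7 starts at roll index 11: rolls=8,0 (sum=8), consumes 2 rolls
Frame 8 starts at roll index 13: rolls=9,1 (sum=10), consumes 2 rolls
Frame 9 starts at roll index 15: rolls=5,4 (sum=9), consumes 2 rolls
Frame 10 starts at roll index 17: 3 remaining rolls

Answer: 0 1 3 5 7 9 11 13 15 17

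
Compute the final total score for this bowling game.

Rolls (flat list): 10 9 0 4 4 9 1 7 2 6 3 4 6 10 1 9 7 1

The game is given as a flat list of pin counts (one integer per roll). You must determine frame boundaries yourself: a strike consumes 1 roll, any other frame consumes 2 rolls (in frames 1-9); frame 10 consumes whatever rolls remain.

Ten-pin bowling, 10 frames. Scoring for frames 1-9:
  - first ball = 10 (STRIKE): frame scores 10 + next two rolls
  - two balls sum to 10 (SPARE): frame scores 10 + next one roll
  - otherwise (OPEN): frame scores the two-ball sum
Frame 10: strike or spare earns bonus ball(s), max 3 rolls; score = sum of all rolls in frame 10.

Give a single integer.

Frame 1: STRIKE. 10 + next two rolls (9+0) = 19. Cumulative: 19
Frame 2: OPEN (9+0=9). Cumulative: 28
Frame 3: OPEN (4+4=8). Cumulative: 36
Frame 4: SPARE (9+1=10). 10 + next roll (7) = 17. Cumulative: 53
Frame 5: OPEN (7+2=9). Cumulative: 62
Frame 6: OPEN (6+3=9). Cumulative: 71
Frame 7: SPARE (4+6=10). 10 + next roll (10) = 20. Cumulative: 91
Frame 8: STRIKE. 10 + next two rolls (1+9) = 20. Cumulative: 111
Frame 9: SPARE (1+9=10). 10 + next roll (7) = 17. Cumulative: 128
Frame 10: OPEN. Sum of all frame-10 rolls (7+1) = 8. Cumulative: 136

Answer: 136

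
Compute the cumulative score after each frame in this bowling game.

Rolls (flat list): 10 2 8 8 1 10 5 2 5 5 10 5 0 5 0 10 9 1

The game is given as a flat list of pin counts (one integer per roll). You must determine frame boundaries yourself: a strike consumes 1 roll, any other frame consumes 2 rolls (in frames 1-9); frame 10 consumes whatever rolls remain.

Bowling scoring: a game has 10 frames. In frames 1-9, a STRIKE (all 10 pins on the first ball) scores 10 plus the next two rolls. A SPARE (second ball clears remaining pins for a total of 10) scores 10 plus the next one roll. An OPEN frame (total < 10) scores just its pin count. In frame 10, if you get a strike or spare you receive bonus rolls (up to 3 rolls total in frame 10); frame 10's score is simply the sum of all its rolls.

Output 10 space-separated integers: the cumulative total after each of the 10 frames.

Answer: 20 38 47 64 71 91 106 111 116 136

Derivation:
Frame 1: STRIKE. 10 + next two rolls (2+8) = 20. Cumulative: 20
Frame 2: SPARE (2+8=10). 10 + next roll (8) = 18. Cumulative: 38
Frame 3: OPEN (8+1=9). Cumulative: 47
Frame 4: STRIKE. 10 + next two rolls (5+2) = 17. Cumulative: 64
Frame 5: OPEN (5+2=7). Cumulative: 71
Frame 6: SPARE (5+5=10). 10 + next roll (10) = 20. Cumulative: 91
Frame 7: STRIKE. 10 + next two rolls (5+0) = 15. Cumulative: 106
Frame 8: OPEN (5+0=5). Cumulative: 111
Frame 9: OPEN (5+0=5). Cumulative: 116
Frame 10: STRIKE. Sum of all frame-10 rolls (10+9+1) = 20. Cumulative: 136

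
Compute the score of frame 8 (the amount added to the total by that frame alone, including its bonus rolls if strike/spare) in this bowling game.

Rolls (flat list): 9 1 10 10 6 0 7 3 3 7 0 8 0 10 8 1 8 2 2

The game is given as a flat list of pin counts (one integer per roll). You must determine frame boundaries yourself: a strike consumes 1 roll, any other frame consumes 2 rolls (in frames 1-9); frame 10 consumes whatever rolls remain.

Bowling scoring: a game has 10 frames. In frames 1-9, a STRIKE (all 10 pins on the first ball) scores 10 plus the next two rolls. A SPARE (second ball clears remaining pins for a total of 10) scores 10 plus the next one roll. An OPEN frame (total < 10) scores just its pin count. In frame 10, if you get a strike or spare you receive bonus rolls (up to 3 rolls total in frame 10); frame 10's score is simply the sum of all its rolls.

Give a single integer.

Answer: 18

Derivation:
Frame 1: SPARE (9+1=10). 10 + next roll (10) = 20. Cumulative: 20
Frame 2: STRIKE. 10 + next two rolls (10+6) = 26. Cumulative: 46
Frame 3: STRIKE. 10 + next two rolls (6+0) = 16. Cumulative: 62
Frame 4: OPEN (6+0=6). Cumulative: 68
Frame 5: SPARE (7+3=10). 10 + next roll (3) = 13. Cumulative: 81
Frame 6: SPARE (3+7=10). 10 + next roll (0) = 10. Cumulative: 91
Frame 7: OPEN (0+8=8). Cumulative: 99
Frame 8: SPARE (0+10=10). 10 + next roll (8) = 18. Cumulative: 117
Frame 9: OPEN (8+1=9). Cumulative: 126
Frame 10: SPARE. Sum of all frame-10 rolls (8+2+2) = 12. Cumulative: 138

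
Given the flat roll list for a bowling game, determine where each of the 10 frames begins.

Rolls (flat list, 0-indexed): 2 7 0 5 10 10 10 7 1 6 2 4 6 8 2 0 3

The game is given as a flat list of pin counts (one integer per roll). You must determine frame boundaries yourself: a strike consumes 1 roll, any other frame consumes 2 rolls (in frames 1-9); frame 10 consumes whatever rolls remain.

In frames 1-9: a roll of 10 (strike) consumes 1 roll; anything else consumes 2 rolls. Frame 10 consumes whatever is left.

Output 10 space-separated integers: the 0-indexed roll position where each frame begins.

Frame 1 starts at roll index 0: rolls=2,7 (sum=9), consumes 2 rolls
Frame 2 starts at roll index 2: rolls=0,5 (sum=5), consumes 2 rolls
Frame 3 starts at roll index 4: roll=10 (strike), consumes 1 roll
Frame 4 starts at roll index 5: roll=10 (strike), consumes 1 roll
Frame 5 starts at roll index 6: roll=10 (strike), consumes 1 roll
Frame 6 starts at roll index 7: rolls=7,1 (sum=8), consumes 2 rolls
Frame 7 starts at roll index 9: rolls=6,2 (sum=8), consumes 2 rolls
Frame 8 starts at roll index 11: rolls=4,6 (sum=10), consumes 2 rolls
Frame 9 starts at roll index 13: rolls=8,2 (sum=10), consumes 2 rolls
Frame 10 starts at roll index 15: 2 remaining rolls

Answer: 0 2 4 5 6 7 9 11 13 15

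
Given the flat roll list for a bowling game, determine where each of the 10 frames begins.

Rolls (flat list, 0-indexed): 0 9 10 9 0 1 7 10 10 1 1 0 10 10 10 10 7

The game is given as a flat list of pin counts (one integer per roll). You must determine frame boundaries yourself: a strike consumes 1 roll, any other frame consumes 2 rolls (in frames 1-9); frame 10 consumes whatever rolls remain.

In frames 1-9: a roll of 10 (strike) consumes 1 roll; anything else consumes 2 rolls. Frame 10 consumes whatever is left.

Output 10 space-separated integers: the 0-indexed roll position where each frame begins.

Frame 1 starts at roll index 0: rolls=0,9 (sum=9), consumes 2 rolls
Frame 2 starts at roll index 2: roll=10 (strike), consumes 1 roll
Frame 3 starts at roll index 3: rolls=9,0 (sum=9), consumes 2 rolls
Frame 4 starts at roll index 5: rolls=1,7 (sum=8), consumes 2 rolls
Frame 5 starts at roll index 7: roll=10 (strike), consumes 1 roll
Frame 6 starts at roll index 8: roll=10 (strike), consumes 1 roll
Frame 7 starts at roll index 9: rolls=1,1 (sum=2), consumes 2 rolls
Frame 8 starts at roll index 11: rolls=0,10 (sum=10), consumes 2 rolls
Frame 9 starts at roll index 13: roll=10 (strike), consumes 1 roll
Frame 10 starts at roll index 14: 3 remaining rolls

Answer: 0 2 3 5 7 8 9 11 13 14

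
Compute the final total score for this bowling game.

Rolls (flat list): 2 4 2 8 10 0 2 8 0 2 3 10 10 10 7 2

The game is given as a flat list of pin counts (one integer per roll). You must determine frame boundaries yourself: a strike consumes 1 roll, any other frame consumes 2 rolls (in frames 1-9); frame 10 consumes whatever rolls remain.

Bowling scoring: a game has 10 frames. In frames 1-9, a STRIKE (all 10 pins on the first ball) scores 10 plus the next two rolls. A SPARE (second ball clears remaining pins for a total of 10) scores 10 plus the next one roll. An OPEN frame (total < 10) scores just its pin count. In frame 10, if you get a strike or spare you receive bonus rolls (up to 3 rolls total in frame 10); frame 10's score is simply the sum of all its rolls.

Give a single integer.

Answer: 138

Derivation:
Frame 1: OPEN (2+4=6). Cumulative: 6
Frame 2: SPARE (2+8=10). 10 + next roll (10) = 20. Cumulative: 26
Frame 3: STRIKE. 10 + next two rolls (0+2) = 12. Cumulative: 38
Frame 4: OPEN (0+2=2). Cumulative: 40
Frame 5: OPEN (8+0=8). Cumulative: 48
Frame 6: OPEN (2+3=5). Cumulative: 53
Frame 7: STRIKE. 10 + next two rolls (10+10) = 30. Cumulative: 83
Frame 8: STRIKE. 10 + next two rolls (10+7) = 27. Cumulative: 110
Frame 9: STRIKE. 10 + next two rolls (7+2) = 19. Cumulative: 129
Frame 10: OPEN. Sum of all frame-10 rolls (7+2) = 9. Cumulative: 138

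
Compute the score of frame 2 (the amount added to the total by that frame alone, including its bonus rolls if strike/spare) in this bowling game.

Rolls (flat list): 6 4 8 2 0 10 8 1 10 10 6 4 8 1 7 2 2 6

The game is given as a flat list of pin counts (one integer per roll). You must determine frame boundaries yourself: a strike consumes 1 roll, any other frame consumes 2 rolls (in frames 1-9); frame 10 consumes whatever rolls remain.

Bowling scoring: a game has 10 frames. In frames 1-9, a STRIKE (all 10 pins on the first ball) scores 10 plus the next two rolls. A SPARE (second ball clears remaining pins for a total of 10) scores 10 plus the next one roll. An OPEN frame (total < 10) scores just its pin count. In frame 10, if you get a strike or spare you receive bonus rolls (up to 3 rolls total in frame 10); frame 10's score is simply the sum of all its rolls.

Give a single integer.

Frame 1: SPARE (6+4=10). 10 + next roll (8) = 18. Cumulative: 18
Frame 2: SPARE (8+2=10). 10 + next roll (0) = 10. Cumulative: 28
Frame 3: SPARE (0+10=10). 10 + next roll (8) = 18. Cumulative: 46
Frame 4: OPEN (8+1=9). Cumulative: 55

Answer: 10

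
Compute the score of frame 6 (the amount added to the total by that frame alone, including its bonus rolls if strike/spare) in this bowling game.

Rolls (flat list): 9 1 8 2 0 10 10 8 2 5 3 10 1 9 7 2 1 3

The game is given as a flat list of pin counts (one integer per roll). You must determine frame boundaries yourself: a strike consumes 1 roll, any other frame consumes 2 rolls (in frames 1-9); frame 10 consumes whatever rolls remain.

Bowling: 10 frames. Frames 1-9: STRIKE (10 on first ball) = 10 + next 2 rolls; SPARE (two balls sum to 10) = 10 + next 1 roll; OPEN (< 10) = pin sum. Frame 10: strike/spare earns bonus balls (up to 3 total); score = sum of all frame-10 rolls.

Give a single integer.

Answer: 8

Derivation:
Frame 1: SPARE (9+1=10). 10 + next roll (8) = 18. Cumulative: 18
Frame 2: SPARE (8+2=10). 10 + next roll (0) = 10. Cumulative: 28
Frame 3: SPARE (0+10=10). 10 + next roll (10) = 20. Cumulative: 48
Frame 4: STRIKE. 10 + next two rolls (8+2) = 20. Cumulative: 68
Frame 5: SPARE (8+2=10). 10 + next roll (5) = 15. Cumulative: 83
Frame 6: OPEN (5+3=8). Cumulative: 91
Frame 7: STRIKE. 10 + next two rolls (1+9) = 20. Cumulative: 111
Frame 8: SPARE (1+9=10). 10 + next roll (7) = 17. Cumulative: 128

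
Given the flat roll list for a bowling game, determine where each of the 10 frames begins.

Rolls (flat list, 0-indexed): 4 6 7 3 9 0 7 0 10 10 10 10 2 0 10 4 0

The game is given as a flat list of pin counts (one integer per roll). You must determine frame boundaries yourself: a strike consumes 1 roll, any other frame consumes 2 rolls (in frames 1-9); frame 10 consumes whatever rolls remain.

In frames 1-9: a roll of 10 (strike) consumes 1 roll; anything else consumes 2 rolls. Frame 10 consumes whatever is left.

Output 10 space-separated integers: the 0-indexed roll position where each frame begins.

Frame 1 starts at roll index 0: rolls=4,6 (sum=10), consumes 2 rolls
Frame 2 starts at roll index 2: rolls=7,3 (sum=10), consumes 2 rolls
Frame 3 starts at roll index 4: rolls=9,0 (sum=9), consumes 2 rolls
Frame 4 starts at roll index 6: rolls=7,0 (sum=7), consumes 2 rolls
Frame 5 starts at roll index 8: roll=10 (strike), consumes 1 roll
Frame 6 starts at roll index 9: roll=10 (strike), consumes 1 roll
Frame 7 starts at roll index 10: roll=10 (strike), consumes 1 roll
Frame 8 starts at roll index 11: roll=10 (strike), consumes 1 roll
Frame 9 starts at roll index 12: rolls=2,0 (sum=2), consumes 2 rolls
Frame 10 starts at roll index 14: 3 remaining rolls

Answer: 0 2 4 6 8 9 10 11 12 14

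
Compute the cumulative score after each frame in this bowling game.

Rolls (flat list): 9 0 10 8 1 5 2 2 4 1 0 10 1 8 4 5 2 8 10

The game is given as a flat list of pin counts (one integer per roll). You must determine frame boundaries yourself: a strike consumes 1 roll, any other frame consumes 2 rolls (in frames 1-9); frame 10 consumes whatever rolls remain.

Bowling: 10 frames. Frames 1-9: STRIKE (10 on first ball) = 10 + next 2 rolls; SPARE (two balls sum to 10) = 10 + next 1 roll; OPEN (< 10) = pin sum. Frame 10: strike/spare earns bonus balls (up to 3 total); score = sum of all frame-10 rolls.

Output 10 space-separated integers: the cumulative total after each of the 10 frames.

Answer: 9 28 37 44 50 51 70 79 88 108

Derivation:
Frame 1: OPEN (9+0=9). Cumulative: 9
Frame 2: STRIKE. 10 + next two rolls (8+1) = 19. Cumulative: 28
Frame 3: OPEN (8+1=9). Cumulative: 37
Frame 4: OPEN (5+2=7). Cumulative: 44
Frame 5: OPEN (2+4=6). Cumulative: 50
Frame 6: OPEN (1+0=1). Cumulative: 51
Frame 7: STRIKE. 10 + next two rolls (1+8) = 19. Cumulative: 70
Frame 8: OPEN (1+8=9). Cumulative: 79
Frame 9: OPEN (4+5=9). Cumulative: 88
Frame 10: SPARE. Sum of all frame-10 rolls (2+8+10) = 20. Cumulative: 108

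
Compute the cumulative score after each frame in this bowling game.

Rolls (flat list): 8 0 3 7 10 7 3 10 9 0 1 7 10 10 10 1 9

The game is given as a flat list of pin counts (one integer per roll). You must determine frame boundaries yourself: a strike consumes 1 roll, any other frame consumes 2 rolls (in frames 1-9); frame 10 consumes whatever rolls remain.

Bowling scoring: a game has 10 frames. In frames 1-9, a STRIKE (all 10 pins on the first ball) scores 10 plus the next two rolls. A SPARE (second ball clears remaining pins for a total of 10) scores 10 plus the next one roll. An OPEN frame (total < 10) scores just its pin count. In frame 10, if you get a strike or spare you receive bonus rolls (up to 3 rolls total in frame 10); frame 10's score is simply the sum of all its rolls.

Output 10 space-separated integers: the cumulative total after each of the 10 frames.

Answer: 8 28 48 68 87 96 104 134 155 175

Derivation:
Frame 1: OPEN (8+0=8). Cumulative: 8
Frame 2: SPARE (3+7=10). 10 + next roll (10) = 20. Cumulative: 28
Frame 3: STRIKE. 10 + next two rolls (7+3) = 20. Cumulative: 48
Frame 4: SPARE (7+3=10). 10 + next roll (10) = 20. Cumulative: 68
Frame 5: STRIKE. 10 + next two rolls (9+0) = 19. Cumulative: 87
Frame 6: OPEN (9+0=9). Cumulative: 96
Frame 7: OPEN (1+7=8). Cumulative: 104
Frame 8: STRIKE. 10 + next two rolls (10+10) = 30. Cumulative: 134
Frame 9: STRIKE. 10 + next two rolls (10+1) = 21. Cumulative: 155
Frame 10: STRIKE. Sum of all frame-10 rolls (10+1+9) = 20. Cumulative: 175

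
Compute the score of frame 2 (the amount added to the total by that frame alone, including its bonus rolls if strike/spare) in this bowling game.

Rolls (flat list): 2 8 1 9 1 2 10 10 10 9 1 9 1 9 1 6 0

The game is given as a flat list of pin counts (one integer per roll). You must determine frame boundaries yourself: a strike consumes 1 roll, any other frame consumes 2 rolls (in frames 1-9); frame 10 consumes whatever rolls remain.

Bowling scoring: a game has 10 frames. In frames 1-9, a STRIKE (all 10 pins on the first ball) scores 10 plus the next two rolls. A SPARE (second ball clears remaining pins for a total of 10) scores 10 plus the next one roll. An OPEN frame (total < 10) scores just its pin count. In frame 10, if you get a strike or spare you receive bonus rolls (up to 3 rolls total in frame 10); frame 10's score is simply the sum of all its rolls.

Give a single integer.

Answer: 11

Derivation:
Frame 1: SPARE (2+8=10). 10 + next roll (1) = 11. Cumulative: 11
Frame 2: SPARE (1+9=10). 10 + next roll (1) = 11. Cumulative: 22
Frame 3: OPEN (1+2=3). Cumulative: 25
Frame 4: STRIKE. 10 + next two rolls (10+10) = 30. Cumulative: 55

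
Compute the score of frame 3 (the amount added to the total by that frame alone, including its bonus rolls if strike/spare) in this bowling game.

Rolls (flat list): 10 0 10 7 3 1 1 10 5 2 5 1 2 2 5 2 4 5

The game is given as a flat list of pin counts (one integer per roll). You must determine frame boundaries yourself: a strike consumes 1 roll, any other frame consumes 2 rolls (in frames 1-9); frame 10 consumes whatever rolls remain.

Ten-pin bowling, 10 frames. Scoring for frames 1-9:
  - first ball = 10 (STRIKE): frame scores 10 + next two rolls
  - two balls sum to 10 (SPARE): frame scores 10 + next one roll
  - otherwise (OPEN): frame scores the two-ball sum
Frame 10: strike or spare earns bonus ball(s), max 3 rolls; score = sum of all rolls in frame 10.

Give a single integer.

Frame 1: STRIKE. 10 + next two rolls (0+10) = 20. Cumulative: 20
Frame 2: SPARE (0+10=10). 10 + next roll (7) = 17. Cumulative: 37
Frame 3: SPARE (7+3=10). 10 + next roll (1) = 11. Cumulative: 48
Frame 4: OPEN (1+1=2). Cumulative: 50
Frame 5: STRIKE. 10 + next two rolls (5+2) = 17. Cumulative: 67

Answer: 11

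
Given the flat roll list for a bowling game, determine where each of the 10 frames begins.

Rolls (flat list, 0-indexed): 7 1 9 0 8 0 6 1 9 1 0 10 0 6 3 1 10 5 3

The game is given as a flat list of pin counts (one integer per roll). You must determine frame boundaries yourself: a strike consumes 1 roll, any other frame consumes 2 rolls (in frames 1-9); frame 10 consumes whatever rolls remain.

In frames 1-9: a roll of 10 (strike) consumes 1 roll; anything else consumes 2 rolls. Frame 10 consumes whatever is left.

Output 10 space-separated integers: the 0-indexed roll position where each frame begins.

Answer: 0 2 4 6 8 10 12 14 16 17

Derivation:
Frame 1 starts at roll index 0: rolls=7,1 (sum=8), consumes 2 rolls
Frame 2 starts at roll index 2: rolls=9,0 (sum=9), consumes 2 rolls
Frame 3 starts at roll index 4: rolls=8,0 (sum=8), consumes 2 rolls
Frame 4 starts at roll index 6: rolls=6,1 (sum=7), consumes 2 rolls
Frame 5 starts at roll index 8: rolls=9,1 (sum=10), consumes 2 rolls
Frame 6 starts at roll index 10: rolls=0,10 (sum=10), consumes 2 rolls
Frame 7 starts at roll index 12: rolls=0,6 (sum=6), consumes 2 rolls
Frame 8 starts at roll index 14: rolls=3,1 (sum=4), consumes 2 rolls
Frame 9 starts at roll index 16: roll=10 (strike), consumes 1 roll
Frame 10 starts at roll index 17: 2 remaining rolls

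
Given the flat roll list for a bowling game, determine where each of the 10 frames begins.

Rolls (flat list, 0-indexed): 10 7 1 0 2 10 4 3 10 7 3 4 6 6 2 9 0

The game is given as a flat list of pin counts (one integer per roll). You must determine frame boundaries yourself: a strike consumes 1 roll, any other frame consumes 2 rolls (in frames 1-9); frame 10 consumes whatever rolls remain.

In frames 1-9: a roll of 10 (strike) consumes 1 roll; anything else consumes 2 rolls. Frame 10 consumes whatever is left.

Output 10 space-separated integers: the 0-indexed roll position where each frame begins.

Frame 1 starts at roll index 0: roll=10 (strike), consumes 1 roll
Frame 2 starts at roll index 1: rolls=7,1 (sum=8), consumes 2 rolls
Frame 3 starts at roll index 3: rolls=0,2 (sum=2), consumes 2 rolls
Frame 4 starts at roll index 5: roll=10 (strike), consumes 1 roll
Frame 5 starts at roll index 6: rolls=4,3 (sum=7), consumes 2 rolls
Frame 6 starts at roll index 8: roll=10 (strike), consumes 1 roll
Frame 7 starts at roll index 9: rolls=7,3 (sum=10), consumes 2 rolls
Frame 8 starts at roll index 11: rolls=4,6 (sum=10), consumes 2 rolls
Frame 9 starts at roll index 13: rolls=6,2 (sum=8), consumes 2 rolls
Frame 10 starts at roll index 15: 2 remaining rolls

Answer: 0 1 3 5 6 8 9 11 13 15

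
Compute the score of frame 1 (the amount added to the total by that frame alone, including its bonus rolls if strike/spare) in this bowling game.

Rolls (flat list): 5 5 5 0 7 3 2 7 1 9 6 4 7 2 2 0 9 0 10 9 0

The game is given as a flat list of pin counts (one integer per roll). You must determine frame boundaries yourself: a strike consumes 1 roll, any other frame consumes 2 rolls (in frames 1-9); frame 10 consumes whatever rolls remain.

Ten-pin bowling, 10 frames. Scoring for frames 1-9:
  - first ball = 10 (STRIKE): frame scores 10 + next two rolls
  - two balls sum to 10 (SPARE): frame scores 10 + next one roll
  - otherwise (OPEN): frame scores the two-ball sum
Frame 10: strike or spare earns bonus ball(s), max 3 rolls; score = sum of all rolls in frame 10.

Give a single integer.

Answer: 15

Derivation:
Frame 1: SPARE (5+5=10). 10 + next roll (5) = 15. Cumulative: 15
Frame 2: OPEN (5+0=5). Cumulative: 20
Frame 3: SPARE (7+3=10). 10 + next roll (2) = 12. Cumulative: 32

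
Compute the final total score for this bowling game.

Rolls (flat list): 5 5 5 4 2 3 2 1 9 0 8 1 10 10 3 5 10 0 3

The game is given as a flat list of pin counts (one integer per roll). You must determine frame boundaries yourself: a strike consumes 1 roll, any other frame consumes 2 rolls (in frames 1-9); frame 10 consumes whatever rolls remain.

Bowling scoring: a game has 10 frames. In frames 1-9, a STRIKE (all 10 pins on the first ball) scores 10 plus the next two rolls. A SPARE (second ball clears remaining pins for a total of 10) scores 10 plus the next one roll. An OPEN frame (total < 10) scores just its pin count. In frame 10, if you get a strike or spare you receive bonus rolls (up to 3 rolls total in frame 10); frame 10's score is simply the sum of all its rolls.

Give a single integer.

Frame 1: SPARE (5+5=10). 10 + next roll (5) = 15. Cumulative: 15
Frame 2: OPEN (5+4=9). Cumulative: 24
Frame 3: OPEN (2+3=5). Cumulative: 29
Frame 4: OPEN (2+1=3). Cumulative: 32
Frame 5: OPEN (9+0=9). Cumulative: 41
Frame 6: OPEN (8+1=9). Cumulative: 50
Frame 7: STRIKE. 10 + next two rolls (10+3) = 23. Cumulative: 73
Frame 8: STRIKE. 10 + next two rolls (3+5) = 18. Cumulative: 91
Frame 9: OPEN (3+5=8). Cumulative: 99
Frame 10: STRIKE. Sum of all frame-10 rolls (10+0+3) = 13. Cumulative: 112

Answer: 112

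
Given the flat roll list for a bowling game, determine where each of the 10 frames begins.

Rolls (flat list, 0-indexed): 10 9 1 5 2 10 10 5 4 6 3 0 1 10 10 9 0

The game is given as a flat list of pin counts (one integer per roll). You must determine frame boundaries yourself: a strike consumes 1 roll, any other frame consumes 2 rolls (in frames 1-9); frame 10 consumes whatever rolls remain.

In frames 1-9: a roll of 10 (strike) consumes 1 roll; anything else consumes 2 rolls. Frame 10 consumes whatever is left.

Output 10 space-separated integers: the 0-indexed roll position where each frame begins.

Answer: 0 1 3 5 6 7 9 11 13 14

Derivation:
Frame 1 starts at roll index 0: roll=10 (strike), consumes 1 roll
Frame 2 starts at roll index 1: rolls=9,1 (sum=10), consumes 2 rolls
Frame 3 starts at roll index 3: rolls=5,2 (sum=7), consumes 2 rolls
Frame 4 starts at roll index 5: roll=10 (strike), consumes 1 roll
Frame 5 starts at roll index 6: roll=10 (strike), consumes 1 roll
Frame 6 starts at roll index 7: rolls=5,4 (sum=9), consumes 2 rolls
Frame 7 starts at roll index 9: rolls=6,3 (sum=9), consumes 2 rolls
Frame 8 starts at roll index 11: rolls=0,1 (sum=1), consumes 2 rolls
Frame 9 starts at roll index 13: roll=10 (strike), consumes 1 roll
Frame 10 starts at roll index 14: 3 remaining rolls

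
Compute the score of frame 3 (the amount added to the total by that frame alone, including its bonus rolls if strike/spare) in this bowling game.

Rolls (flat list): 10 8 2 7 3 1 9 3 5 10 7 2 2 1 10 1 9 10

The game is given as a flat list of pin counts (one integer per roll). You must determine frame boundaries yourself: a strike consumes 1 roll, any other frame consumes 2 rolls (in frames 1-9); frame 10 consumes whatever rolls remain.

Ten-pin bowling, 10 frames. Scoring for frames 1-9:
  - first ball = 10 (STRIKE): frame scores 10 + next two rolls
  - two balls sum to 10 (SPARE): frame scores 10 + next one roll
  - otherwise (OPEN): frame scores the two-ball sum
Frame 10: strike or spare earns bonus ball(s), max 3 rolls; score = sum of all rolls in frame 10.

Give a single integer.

Frame 1: STRIKE. 10 + next two rolls (8+2) = 20. Cumulative: 20
Frame 2: SPARE (8+2=10). 10 + next roll (7) = 17. Cumulative: 37
Frame 3: SPARE (7+3=10). 10 + next roll (1) = 11. Cumulative: 48
Frame 4: SPARE (1+9=10). 10 + next roll (3) = 13. Cumulative: 61
Frame 5: OPEN (3+5=8). Cumulative: 69

Answer: 11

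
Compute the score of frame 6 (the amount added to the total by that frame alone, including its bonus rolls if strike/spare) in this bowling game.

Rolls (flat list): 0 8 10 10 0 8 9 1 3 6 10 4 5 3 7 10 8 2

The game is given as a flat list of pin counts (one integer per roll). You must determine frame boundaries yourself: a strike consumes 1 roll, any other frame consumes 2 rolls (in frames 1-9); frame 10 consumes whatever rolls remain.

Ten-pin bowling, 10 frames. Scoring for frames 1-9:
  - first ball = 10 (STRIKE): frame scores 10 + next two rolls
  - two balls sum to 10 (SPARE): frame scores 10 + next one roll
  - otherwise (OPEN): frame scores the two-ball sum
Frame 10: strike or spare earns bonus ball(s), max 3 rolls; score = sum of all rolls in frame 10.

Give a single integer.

Frame 1: OPEN (0+8=8). Cumulative: 8
Frame 2: STRIKE. 10 + next two rolls (10+0) = 20. Cumulative: 28
Frame 3: STRIKE. 10 + next two rolls (0+8) = 18. Cumulative: 46
Frame 4: OPEN (0+8=8). Cumulative: 54
Frame 5: SPARE (9+1=10). 10 + next roll (3) = 13. Cumulative: 67
Frame 6: OPEN (3+6=9). Cumulative: 76
Frame 7: STRIKE. 10 + next two rolls (4+5) = 19. Cumulative: 95
Frame 8: OPEN (4+5=9). Cumulative: 104

Answer: 9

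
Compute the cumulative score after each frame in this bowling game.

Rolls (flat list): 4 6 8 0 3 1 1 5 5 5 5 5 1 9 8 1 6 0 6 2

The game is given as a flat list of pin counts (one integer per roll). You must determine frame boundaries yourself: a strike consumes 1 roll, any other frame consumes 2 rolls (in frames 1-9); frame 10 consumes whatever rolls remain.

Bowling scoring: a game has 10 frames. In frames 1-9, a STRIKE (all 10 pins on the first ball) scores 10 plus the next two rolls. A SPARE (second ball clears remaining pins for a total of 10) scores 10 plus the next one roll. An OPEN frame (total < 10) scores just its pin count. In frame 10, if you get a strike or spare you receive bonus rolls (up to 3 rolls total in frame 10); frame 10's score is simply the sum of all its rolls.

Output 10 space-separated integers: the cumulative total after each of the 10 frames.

Frame 1: SPARE (4+6=10). 10 + next roll (8) = 18. Cumulative: 18
Frame 2: OPEN (8+0=8). Cumulative: 26
Frame 3: OPEN (3+1=4). Cumulative: 30
Frame 4: OPEN (1+5=6). Cumulative: 36
Frame 5: SPARE (5+5=10). 10 + next roll (5) = 15. Cumulative: 51
Frame 6: SPARE (5+5=10). 10 + next roll (1) = 11. Cumulative: 62
Frame 7: SPARE (1+9=10). 10 + next roll (8) = 18. Cumulative: 80
Frame 8: OPEN (8+1=9). Cumulative: 89
Frame 9: OPEN (6+0=6). Cumulative: 95
Frame 10: OPEN. Sum of all frame-10 rolls (6+2) = 8. Cumulative: 103

Answer: 18 26 30 36 51 62 80 89 95 103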